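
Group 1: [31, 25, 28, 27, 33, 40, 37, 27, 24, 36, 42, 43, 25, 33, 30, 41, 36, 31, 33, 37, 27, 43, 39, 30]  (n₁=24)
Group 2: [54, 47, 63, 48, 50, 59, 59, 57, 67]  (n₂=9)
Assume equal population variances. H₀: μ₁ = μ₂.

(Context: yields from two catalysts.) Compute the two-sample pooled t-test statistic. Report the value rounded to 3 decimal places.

x̄₁=33.250, s₁=6.067, n₁=24
x̄₂=56.000, s₂=6.837, n₂=9
s_p² = [23·6.067² + 8·6.837²]/31 = 39.3710
SE = √(s_p²·(1/24+1/9)) = 2.4526
t = (33.250−56.000)/2.4526 = -9.2761
df = 31

test statistic = -9.276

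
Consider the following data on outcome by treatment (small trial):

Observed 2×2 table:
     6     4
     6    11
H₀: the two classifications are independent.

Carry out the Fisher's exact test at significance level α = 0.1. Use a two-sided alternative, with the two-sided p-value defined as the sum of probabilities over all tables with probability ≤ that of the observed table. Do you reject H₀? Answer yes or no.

reject H₀: no

Margins: r₁=10, r₂=17, c₁=12, c₂=15, n=27
p_obs = C(10,6)·C(17,6)/C(27,12); sum pmf over tables with pmf ≤ p_obs
p-value (two-sided) = 0.25660
At α=0.1: p ≥ α → fail to reject H₀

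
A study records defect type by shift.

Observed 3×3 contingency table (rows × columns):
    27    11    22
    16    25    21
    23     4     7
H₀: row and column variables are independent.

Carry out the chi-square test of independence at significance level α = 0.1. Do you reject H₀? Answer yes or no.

reject H₀: yes

Row totals [60, 62, 34], col totals [66, 40, 50], n=156
χ² = (27−25.38)²/25.38 + (11−15.38)²/15.38 + (22−19.23)²/19.23 + (16−26.23)²/26.23 + (25−15.90)²/15.90 + (21−19.87)²/19.87 + (23−14.38)²/14.38 + (4−8.72)²/8.72 + (7−10.90)²/10.90 = 20.1247
df = 4
p-value (upper-tail) = 0.00047
At α=0.1: p < α → reject H₀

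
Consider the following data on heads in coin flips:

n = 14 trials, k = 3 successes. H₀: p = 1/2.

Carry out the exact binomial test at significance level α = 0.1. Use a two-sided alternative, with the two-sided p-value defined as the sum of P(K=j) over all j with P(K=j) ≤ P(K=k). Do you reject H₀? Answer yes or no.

reject H₀: yes

Exact binomial: n=14, k=3, p₀=1/2=0.5000
P(X=j) = C(n,j)·p₀^j·(1−p₀)^(n−j); p = Σ P(X=j) over j with P(X=j) ≤ P(X=3)
p-value (two-sided) = 0.05737
At α=0.1: p < α → reject H₀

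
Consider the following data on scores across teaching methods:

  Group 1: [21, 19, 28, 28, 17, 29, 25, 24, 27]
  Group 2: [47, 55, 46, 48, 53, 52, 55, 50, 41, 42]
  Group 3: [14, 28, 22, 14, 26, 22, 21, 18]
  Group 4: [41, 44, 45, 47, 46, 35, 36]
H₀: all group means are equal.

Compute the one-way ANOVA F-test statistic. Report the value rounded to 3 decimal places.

test statistic = 71.184

Group means [24.22, 48.90, 20.62, 42.00], grand mean 34.294
SSB = Σnᵢ(x̄ᵢ−x̄)² = 4956.728; SSW = ΣΣ(x−x̄ᵢ)² = 696.331
MSB = 4956.728/3 = 1652.2428; MSW = 696.331/30 = 23.2110
F = MSB/MSW = 71.1836
df = (3, 30)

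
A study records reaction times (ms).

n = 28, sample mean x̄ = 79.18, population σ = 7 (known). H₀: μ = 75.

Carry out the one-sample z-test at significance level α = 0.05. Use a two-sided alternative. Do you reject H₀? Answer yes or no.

reject H₀: yes

SE = σ/√n = 7/√28 = 1.3229
z = (x̄−μ₀)/SE = (79.18−75)/1.3229 = 3.1598
p-value (two-sided) = 0.00158
At α=0.05: p < α → reject H₀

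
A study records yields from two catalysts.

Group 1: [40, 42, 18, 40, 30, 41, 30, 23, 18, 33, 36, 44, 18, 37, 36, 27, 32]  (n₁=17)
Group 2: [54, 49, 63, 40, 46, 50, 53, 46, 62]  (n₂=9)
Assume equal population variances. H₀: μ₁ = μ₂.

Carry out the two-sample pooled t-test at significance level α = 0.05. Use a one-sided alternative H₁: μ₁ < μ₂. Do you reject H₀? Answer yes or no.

reject H₀: yes

x̄₁=32.059, s₁=8.707, n₁=17
x̄₂=51.444, s₂=7.518, n₂=9
s_p² = [16·8.707² + 8·7.518²]/24 = 69.3818
SE = √(s_p²·(1/17+1/9)) = 3.4337
t = (32.059−51.444)/3.4337 = -5.6457
df = 24
p-value (one-sided, H₁ less) = 0.00000
At α=0.05: p < α → reject H₀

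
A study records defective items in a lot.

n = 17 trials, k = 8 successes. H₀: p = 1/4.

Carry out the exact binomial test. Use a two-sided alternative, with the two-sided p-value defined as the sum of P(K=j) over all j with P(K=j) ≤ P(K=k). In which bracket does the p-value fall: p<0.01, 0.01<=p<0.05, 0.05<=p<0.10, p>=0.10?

Exact binomial: n=17, k=8, p₀=1/4=0.2500
P(X=j) = C(n,j)·p₀^j·(1−p₀)^(n−j); p = Σ P(X=j) over j with P(X=j) ≤ P(X=8)
p-value (two-sided) = 0.04775
→ bracket: 0.01<=p<0.05

p-value bracket: 0.01<=p<0.05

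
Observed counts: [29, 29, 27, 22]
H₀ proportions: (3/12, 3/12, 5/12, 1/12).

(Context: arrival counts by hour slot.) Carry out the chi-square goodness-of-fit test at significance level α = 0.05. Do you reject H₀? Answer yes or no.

reject H₀: yes

n = 107; E_i = n·p_i = [26.75, 26.75, 44.58, 8.92]
χ² = (29−26.75)²/26.75 + (29−26.75)²/26.75 + (27−44.58)²/44.58 + (22−8.92)²/8.92 = 26.5103
df = 3
p-value (upper-tail) = 0.00001
At α=0.05: p < α → reject H₀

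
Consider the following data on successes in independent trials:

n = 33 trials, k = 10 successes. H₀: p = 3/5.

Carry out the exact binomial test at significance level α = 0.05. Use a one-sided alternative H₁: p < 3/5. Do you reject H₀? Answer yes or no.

Exact binomial: n=33, k=10, p₀=3/5=0.6000
P(X≤10) from Σ C(n,i)·p₀^i·(1−p₀)^(n−i)
p-value (one-sided, H₁ less) = 0.00054
At α=0.05: p < α → reject H₀

reject H₀: yes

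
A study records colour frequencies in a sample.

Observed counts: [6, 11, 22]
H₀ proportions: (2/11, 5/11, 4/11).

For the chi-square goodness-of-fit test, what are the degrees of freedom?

degrees of freedom = 2

df = k − 1 = 3 − 1 = 2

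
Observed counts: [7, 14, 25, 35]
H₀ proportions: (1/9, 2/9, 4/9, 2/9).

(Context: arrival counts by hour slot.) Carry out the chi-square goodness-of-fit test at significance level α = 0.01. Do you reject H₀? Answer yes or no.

n = 81; E_i = n·p_i = [9.00, 18.00, 36.00, 18.00]
χ² = (7−9.00)²/9.00 + (14−18.00)²/18.00 + (25−36.00)²/36.00 + (35−18.00)²/18.00 = 20.7500
df = 3
p-value (upper-tail) = 0.00012
At α=0.01: p < α → reject H₀

reject H₀: yes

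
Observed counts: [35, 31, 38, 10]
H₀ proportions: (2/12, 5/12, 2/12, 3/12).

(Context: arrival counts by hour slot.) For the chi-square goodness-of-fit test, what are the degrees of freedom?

degrees of freedom = 3

df = k − 1 = 4 − 1 = 3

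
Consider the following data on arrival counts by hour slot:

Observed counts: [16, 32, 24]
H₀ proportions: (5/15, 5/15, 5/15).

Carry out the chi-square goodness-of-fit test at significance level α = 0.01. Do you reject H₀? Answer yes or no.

reject H₀: no

n = 72; E_i = n·p_i = [24.00, 24.00, 24.00]
χ² = (16−24.00)²/24.00 + (32−24.00)²/24.00 + (24−24.00)²/24.00 = 5.3333
df = 2
p-value (upper-tail) = 0.06948
At α=0.01: p ≥ α → fail to reject H₀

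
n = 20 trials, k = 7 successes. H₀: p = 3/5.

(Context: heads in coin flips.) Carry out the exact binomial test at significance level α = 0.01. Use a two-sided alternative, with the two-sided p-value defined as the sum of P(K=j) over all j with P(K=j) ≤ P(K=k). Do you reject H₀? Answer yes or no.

Exact binomial: n=20, k=7, p₀=3/5=0.6000
P(X=j) = C(n,j)·p₀^j·(1−p₀)^(n−j); p = Σ P(X=j) over j with P(X=j) ≤ P(X=7)
p-value (two-sided) = 0.03699
At α=0.01: p ≥ α → fail to reject H₀

reject H₀: no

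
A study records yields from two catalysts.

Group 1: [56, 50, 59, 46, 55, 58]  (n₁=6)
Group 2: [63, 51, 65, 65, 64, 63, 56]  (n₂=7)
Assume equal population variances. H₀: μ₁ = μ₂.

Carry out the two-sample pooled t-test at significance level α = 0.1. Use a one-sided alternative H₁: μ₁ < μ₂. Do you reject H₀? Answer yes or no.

reject H₀: yes

x̄₁=54.000, s₁=5.020, n₁=6
x̄₂=61.000, s₂=5.385, n₂=7
s_p² = [5·5.020² + 6·5.385²]/11 = 27.2727
SE = √(s_p²·(1/6+1/7)) = 2.9054
t = (54.000−61.000)/2.9054 = -2.4093
df = 11
p-value (one-sided, H₁ less) = 0.01733
At α=0.1: p < α → reject H₀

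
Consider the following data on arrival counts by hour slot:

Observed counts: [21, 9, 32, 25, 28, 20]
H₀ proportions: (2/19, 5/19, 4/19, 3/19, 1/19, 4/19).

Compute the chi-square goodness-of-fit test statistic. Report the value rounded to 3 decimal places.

n = 135; E_i = n·p_i = [14.21, 35.53, 28.42, 21.32, 7.11, 28.42]
χ² = (21−14.21)²/14.21 + (9−35.53)²/35.53 + (32−28.42)²/28.42 + (25−21.32)²/21.32 + (28−7.11)²/7.11 + (20−28.42)²/28.42 = 88.0788
df = 5

test statistic = 88.079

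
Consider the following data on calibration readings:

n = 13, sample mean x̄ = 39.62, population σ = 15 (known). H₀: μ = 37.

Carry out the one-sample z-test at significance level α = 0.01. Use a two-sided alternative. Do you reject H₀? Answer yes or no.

reject H₀: no

SE = σ/√n = 15/√13 = 4.1603
z = (x̄−μ₀)/SE = (39.62−37)/4.1603 = 0.6298
p-value (two-sided) = 0.52885
At α=0.01: p ≥ α → fail to reject H₀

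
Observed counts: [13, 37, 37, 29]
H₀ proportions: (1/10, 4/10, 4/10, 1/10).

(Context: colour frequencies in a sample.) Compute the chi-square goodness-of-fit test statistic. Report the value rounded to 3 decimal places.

test statistic = 30.078

n = 116; E_i = n·p_i = [11.60, 46.40, 46.40, 11.60]
χ² = (13−11.60)²/11.60 + (37−46.40)²/46.40 + (37−46.40)²/46.40 + (29−11.60)²/11.60 = 30.0776
df = 3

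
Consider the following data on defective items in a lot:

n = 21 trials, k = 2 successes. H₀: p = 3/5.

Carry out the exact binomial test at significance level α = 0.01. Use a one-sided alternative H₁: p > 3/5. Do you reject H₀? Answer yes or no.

reject H₀: no

Exact binomial: n=21, k=2, p₀=3/5=0.6000
P(X≥2) from Σ C(n,i)·p₀^i·(1−p₀)^(n−i)
p-value (one-sided, H₁ greater) = 1.00000
At α=0.01: p ≥ α → fail to reject H₀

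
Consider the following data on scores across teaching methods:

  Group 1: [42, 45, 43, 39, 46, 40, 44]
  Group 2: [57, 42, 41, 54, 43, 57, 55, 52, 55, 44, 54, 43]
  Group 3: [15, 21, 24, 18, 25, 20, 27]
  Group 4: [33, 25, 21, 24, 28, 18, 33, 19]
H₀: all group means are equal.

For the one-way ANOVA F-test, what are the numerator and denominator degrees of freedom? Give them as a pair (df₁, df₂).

k = 4 groups, N = 34 total
df = (k−1, N−k) = (4−1, 34−4) = (3, 30)

degrees of freedom = [3, 30]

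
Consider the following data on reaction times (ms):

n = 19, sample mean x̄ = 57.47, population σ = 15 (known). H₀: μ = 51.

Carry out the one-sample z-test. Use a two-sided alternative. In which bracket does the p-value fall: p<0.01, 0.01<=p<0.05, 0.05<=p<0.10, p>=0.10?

SE = σ/√n = 15/√19 = 3.4412
z = (x̄−μ₀)/SE = (57.47−51)/3.4412 = 1.8801
p-value (two-sided) = 0.06009
→ bracket: 0.05<=p<0.10

p-value bracket: 0.05<=p<0.10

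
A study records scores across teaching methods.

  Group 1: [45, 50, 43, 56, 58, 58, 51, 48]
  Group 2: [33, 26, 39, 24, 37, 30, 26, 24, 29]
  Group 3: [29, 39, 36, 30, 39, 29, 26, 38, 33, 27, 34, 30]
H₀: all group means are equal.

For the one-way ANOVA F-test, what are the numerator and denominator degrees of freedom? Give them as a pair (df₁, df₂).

degrees of freedom = [2, 26]

k = 3 groups, N = 29 total
df = (k−1, N−k) = (3−1, 29−3) = (2, 26)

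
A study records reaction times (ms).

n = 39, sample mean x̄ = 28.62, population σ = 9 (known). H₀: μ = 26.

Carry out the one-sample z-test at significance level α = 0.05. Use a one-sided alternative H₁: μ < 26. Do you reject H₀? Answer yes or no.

SE = σ/√n = 9/√39 = 1.4412
z = (x̄−μ₀)/SE = (28.62−26)/1.4412 = 1.8180
p-value (one-sided, H₁ less) = 0.96547
At α=0.05: p ≥ α → fail to reject H₀

reject H₀: no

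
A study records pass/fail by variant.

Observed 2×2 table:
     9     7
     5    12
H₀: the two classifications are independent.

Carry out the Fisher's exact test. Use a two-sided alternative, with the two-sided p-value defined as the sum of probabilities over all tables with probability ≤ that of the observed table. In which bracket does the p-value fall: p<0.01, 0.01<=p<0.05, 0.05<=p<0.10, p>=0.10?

p-value bracket: p>=0.10

Margins: r₁=16, r₂=17, c₁=14, c₂=19, n=33
p_obs = C(16,9)·C(17,5)/C(33,14); sum pmf over tables with pmf ≤ p_obs
p-value (two-sided) = 0.16632
→ bracket: p>=0.10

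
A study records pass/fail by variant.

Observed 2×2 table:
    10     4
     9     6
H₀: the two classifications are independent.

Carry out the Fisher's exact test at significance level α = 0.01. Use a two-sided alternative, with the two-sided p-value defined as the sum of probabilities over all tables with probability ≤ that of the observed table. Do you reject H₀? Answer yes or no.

Margins: r₁=14, r₂=15, c₁=19, c₂=10, n=29
p_obs = C(14,10)·C(15,9)/C(29,19); sum pmf over tables with pmf ≤ p_obs
p-value (two-sided) = 0.69985
At α=0.01: p ≥ α → fail to reject H₀

reject H₀: no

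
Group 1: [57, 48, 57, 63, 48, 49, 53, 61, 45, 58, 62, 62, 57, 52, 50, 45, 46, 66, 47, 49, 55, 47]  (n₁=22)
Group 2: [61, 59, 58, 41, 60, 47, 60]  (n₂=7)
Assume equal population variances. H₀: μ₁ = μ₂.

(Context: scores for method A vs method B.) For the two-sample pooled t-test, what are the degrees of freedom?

degrees of freedom = 27

df = n₁ + n₂ − 2 = 22 + 7 − 2 = 27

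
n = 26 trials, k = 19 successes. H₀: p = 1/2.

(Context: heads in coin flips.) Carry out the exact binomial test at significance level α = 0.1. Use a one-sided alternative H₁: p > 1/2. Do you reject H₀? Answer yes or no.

Exact binomial: n=26, k=19, p₀=1/2=0.5000
P(X≥19) from Σ C(n,i)·p₀^i·(1−p₀)^(n−i)
p-value (one-sided, H₁ greater) = 0.01448
At α=0.1: p < α → reject H₀

reject H₀: yes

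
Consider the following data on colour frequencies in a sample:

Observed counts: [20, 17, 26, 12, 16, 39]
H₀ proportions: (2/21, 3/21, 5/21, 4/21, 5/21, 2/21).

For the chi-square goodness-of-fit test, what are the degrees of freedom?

degrees of freedom = 5

df = k − 1 = 6 − 1 = 5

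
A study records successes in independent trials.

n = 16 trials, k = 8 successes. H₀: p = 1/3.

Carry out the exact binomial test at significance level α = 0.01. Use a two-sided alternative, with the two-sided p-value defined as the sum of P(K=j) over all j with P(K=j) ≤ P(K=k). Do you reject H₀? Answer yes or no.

Exact binomial: n=16, k=8, p₀=1/3=0.3333
P(X=j) = C(n,j)·p₀^j·(1−p₀)^(n−j); p = Σ P(X=j) over j with P(X=j) ≤ P(X=8)
p-value (two-sided) = 0.18588
At α=0.01: p ≥ α → fail to reject H₀

reject H₀: no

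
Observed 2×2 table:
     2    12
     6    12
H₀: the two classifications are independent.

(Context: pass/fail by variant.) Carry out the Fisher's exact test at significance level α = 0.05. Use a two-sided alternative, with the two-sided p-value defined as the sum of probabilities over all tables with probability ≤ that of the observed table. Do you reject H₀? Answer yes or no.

Margins: r₁=14, r₂=18, c₁=8, c₂=24, n=32
p_obs = C(14,2)·C(18,6)/C(32,8); sum pmf over tables with pmf ≤ p_obs
p-value (two-sided) = 0.41228
At α=0.05: p ≥ α → fail to reject H₀

reject H₀: no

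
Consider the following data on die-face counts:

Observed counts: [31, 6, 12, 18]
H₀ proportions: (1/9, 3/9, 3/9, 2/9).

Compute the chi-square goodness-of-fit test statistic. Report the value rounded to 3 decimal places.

n = 67; E_i = n·p_i = [7.44, 22.33, 22.33, 14.89]
χ² = (31−7.44)²/7.44 + (6−22.33)²/22.33 + (12−22.33)²/22.33 + (18−14.89)²/14.89 = 91.9104
df = 3

test statistic = 91.910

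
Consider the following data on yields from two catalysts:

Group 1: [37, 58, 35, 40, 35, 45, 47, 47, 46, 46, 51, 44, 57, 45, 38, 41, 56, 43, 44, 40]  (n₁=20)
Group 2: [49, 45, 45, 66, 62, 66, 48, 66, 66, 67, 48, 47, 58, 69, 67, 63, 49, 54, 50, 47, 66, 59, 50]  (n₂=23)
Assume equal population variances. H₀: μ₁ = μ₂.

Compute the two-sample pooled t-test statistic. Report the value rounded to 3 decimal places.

x̄₁=44.750, s₁=6.742, n₁=20
x̄₂=56.826, s₂=8.789, n₂=23
s_p² = [19·6.742² + 22·8.789²]/41 = 62.5135
SE = √(s_p²·(1/20+1/23)) = 2.4174
t = (44.750−56.826)/2.4174 = -4.9956
df = 41

test statistic = -4.996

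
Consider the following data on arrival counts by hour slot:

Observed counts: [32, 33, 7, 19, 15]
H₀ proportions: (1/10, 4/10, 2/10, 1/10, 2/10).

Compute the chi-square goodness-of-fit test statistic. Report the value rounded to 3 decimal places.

test statistic = 63.269

n = 106; E_i = n·p_i = [10.60, 42.40, 21.20, 10.60, 21.20]
χ² = (32−10.60)²/10.60 + (33−42.40)²/42.40 + (7−21.20)²/21.20 + (19−10.60)²/10.60 + (15−21.20)²/21.20 = 63.2689
df = 4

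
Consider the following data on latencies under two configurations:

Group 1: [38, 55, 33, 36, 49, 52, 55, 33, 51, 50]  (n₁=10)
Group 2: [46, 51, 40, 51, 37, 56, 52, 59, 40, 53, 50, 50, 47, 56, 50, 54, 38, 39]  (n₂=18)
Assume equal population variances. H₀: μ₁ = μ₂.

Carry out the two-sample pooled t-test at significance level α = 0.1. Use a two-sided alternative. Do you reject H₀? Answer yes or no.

reject H₀: no

x̄₁=45.200, s₁=9.090, n₁=10
x̄₂=48.278, s₂=6.815, n₂=18
s_p² = [9·9.090² + 17·6.815²]/26 = 58.9697
SE = √(s_p²·(1/10+1/18)) = 3.0287
t = (45.200−48.278)/3.0287 = -1.0162
df = 26
p-value (two-sided) = 0.31890
At α=0.1: p ≥ α → fail to reject H₀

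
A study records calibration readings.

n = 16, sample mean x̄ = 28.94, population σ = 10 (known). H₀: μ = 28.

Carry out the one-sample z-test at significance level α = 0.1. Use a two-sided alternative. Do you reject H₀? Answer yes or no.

SE = σ/√n = 10/√16 = 2.5000
z = (x̄−μ₀)/SE = (28.94−28)/2.5000 = 0.3760
p-value (two-sided) = 0.70692
At α=0.1: p ≥ α → fail to reject H₀

reject H₀: no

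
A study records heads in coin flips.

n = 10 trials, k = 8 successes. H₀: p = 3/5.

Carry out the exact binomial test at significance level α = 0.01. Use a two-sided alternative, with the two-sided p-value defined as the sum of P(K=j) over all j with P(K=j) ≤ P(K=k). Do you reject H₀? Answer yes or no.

reject H₀: no

Exact binomial: n=10, k=8, p₀=3/5=0.6000
P(X=j) = C(n,j)·p₀^j·(1−p₀)^(n−j); p = Σ P(X=j) over j with P(X=j) ≤ P(X=8)
p-value (two-sided) = 0.33353
At α=0.01: p ≥ α → fail to reject H₀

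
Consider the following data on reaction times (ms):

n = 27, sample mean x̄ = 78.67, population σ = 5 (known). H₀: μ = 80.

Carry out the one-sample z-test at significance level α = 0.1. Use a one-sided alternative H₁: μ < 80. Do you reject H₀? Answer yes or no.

SE = σ/√n = 5/√27 = 0.9623
z = (x̄−μ₀)/SE = (78.67−80)/0.9623 = -1.3822
p-value (one-sided, H₁ less) = 0.08346
At α=0.1: p < α → reject H₀

reject H₀: yes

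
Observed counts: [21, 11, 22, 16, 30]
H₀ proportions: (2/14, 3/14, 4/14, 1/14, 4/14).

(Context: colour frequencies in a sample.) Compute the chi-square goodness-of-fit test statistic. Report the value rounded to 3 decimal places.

test statistic = 20.797

n = 100; E_i = n·p_i = [14.29, 21.43, 28.57, 7.14, 28.57]
χ² = (21−14.29)²/14.29 + (11−21.43)²/21.43 + (22−28.57)²/28.57 + (16−7.14)²/7.14 + (30−28.57)²/28.57 = 20.7967
df = 4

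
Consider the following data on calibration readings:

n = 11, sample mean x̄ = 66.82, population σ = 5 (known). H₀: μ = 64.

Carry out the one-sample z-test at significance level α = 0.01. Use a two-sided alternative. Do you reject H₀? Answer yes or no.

reject H₀: no

SE = σ/√n = 5/√11 = 1.5076
z = (x̄−μ₀)/SE = (66.82−64)/1.5076 = 1.8706
p-value (two-sided) = 0.06140
At α=0.01: p ≥ α → fail to reject H₀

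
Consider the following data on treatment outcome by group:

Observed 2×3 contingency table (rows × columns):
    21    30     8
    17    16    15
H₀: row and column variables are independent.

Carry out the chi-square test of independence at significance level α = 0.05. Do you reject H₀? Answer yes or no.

reject H₀: no

Row totals [59, 48], col totals [38, 46, 23], n=107
χ² = (21−20.95)²/20.95 + (30−25.36)²/25.36 + (8−12.68)²/12.68 + (17−17.05)²/17.05 + (16−20.64)²/20.64 + (15−10.32)²/10.32 = 5.7422
df = 2
p-value (upper-tail) = 0.05664
At α=0.05: p ≥ α → fail to reject H₀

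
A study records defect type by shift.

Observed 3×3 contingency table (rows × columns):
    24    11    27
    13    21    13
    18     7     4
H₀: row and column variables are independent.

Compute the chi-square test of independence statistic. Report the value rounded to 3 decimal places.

Row totals [62, 47, 29], col totals [55, 39, 44], n=138
χ² = (24−24.71)²/24.71 + (11−17.52)²/17.52 + (27−19.77)²/19.77 + (13−18.73)²/18.73 + (21−13.28)²/13.28 + (13−14.99)²/14.99 + (18−11.56)²/11.56 + (7−8.20)²/8.20 + (4−9.25)²/9.25 = 18.3362
df = 4

test statistic = 18.336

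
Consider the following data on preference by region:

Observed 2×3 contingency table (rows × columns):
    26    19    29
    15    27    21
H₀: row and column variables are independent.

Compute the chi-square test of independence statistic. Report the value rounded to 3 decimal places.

Row totals [74, 63], col totals [41, 46, 50], n=137
χ² = (26−22.15)²/22.15 + (19−24.85)²/24.85 + (29−27.01)²/27.01 + (15−18.85)²/18.85 + (27−21.15)²/21.15 + (21−22.99)²/22.99 = 4.7701
df = 2

test statistic = 4.770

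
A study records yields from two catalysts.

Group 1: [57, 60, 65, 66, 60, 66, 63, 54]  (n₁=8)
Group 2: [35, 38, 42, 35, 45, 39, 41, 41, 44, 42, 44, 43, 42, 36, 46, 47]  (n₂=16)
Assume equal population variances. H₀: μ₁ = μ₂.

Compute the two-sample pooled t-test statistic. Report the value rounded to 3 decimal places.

test statistic = 11.705

x̄₁=61.375, s₁=4.406, n₁=8
x̄₂=41.250, s₂=3.751, n₂=16
s_p² = [7·4.406² + 15·3.751²]/22 = 15.7670
SE = √(s_p²·(1/8+1/16)) = 1.7194
t = (61.375−41.250)/1.7194 = 11.7047
df = 22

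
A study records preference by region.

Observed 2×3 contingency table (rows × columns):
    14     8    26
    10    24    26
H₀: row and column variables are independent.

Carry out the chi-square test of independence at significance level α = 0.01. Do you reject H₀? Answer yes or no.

reject H₀: no

Row totals [48, 60], col totals [24, 32, 52], n=108
χ² = (14−10.67)²/10.67 + (8−14.22)²/14.22 + (26−23.11)²/23.11 + (10−13.33)²/13.33 + (24−17.78)²/17.78 + (26−28.89)²/28.89 = 7.4250
df = 2
p-value (upper-tail) = 0.02442
At α=0.01: p ≥ α → fail to reject H₀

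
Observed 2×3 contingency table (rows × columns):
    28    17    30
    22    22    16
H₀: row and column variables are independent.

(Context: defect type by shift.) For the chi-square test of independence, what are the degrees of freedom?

degrees of freedom = 2

df = (r−1)(c−1) = (2−1)·(3−1) = 2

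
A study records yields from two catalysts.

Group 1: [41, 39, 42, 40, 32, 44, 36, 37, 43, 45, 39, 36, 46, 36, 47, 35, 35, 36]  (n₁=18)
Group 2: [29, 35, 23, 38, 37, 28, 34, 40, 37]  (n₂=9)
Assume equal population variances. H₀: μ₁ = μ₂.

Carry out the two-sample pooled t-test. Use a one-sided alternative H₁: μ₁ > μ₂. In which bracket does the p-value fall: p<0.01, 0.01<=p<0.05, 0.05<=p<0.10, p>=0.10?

p-value bracket: p<0.01

x̄₁=39.389, s₁=4.354, n₁=18
x̄₂=33.444, s₂=5.593, n₂=9
s_p² = [17·4.354² + 8·5.593²]/25 = 22.9000
SE = √(s_p²·(1/18+1/9)) = 1.9536
t = (39.389−33.444)/1.9536 = 3.0428
df = 25
p-value (one-sided, H₁ greater) = 0.00272
→ bracket: p<0.01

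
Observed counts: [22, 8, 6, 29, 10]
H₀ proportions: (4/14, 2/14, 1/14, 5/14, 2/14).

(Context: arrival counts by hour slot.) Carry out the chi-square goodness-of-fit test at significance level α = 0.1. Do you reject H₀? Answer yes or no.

n = 75; E_i = n·p_i = [21.43, 10.71, 5.36, 26.79, 10.71]
χ² = (22−21.43)²/21.43 + (8−10.71)²/10.71 + (6−5.36)²/5.36 + (29−26.79)²/26.79 + (10−10.71)²/10.71 = 1.0107
df = 4
p-value (upper-tail) = 0.90817
At α=0.1: p ≥ α → fail to reject H₀

reject H₀: no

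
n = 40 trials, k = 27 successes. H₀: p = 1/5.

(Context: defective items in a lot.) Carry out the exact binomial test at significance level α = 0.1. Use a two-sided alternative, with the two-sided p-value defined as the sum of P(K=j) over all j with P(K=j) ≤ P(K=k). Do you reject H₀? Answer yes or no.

Exact binomial: n=40, k=27, p₀=1/5=0.2000
P(X=j) = C(n,j)·p₀^j·(1−p₀)^(n−j); p = Σ P(X=j) over j with P(X=j) ≤ P(X=27)
p-value (two-sided) = 0.00000
At α=0.1: p < α → reject H₀

reject H₀: yes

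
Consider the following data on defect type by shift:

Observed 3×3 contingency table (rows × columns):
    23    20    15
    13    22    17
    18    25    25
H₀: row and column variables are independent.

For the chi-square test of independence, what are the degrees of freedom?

df = (r−1)(c−1) = (3−1)·(3−1) = 4

degrees of freedom = 4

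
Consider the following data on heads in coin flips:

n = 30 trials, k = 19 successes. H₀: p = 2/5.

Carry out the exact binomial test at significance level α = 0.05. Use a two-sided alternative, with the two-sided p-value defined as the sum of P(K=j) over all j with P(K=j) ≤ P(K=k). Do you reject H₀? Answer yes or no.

Exact binomial: n=30, k=19, p₀=2/5=0.4000
P(X=j) = C(n,j)·p₀^j·(1−p₀)^(n−j); p = Σ P(X=j) over j with P(X=j) ≤ P(X=19)
p-value (two-sided) = 0.01396
At α=0.05: p < α → reject H₀

reject H₀: yes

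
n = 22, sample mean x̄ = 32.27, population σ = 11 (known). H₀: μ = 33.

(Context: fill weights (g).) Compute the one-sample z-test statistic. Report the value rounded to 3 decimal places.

test statistic = -0.311

SE = σ/√n = 11/√22 = 2.3452
z = (x̄−μ₀)/SE = (32.27−33)/2.3452 = -0.3113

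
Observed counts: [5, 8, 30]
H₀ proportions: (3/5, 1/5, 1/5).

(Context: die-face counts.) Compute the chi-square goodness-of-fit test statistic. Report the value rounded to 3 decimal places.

n = 43; E_i = n·p_i = [25.80, 8.60, 8.60]
χ² = (5−25.80)²/25.80 + (8−8.60)²/8.60 + (30−8.60)²/8.60 = 70.0620
df = 2

test statistic = 70.062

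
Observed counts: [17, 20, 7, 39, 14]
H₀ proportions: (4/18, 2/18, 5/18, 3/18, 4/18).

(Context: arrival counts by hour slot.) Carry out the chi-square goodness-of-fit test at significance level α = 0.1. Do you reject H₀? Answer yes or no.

n = 97; E_i = n·p_i = [21.56, 10.78, 26.94, 16.17, 21.56]
χ² = (17−21.56)²/21.56 + (20−10.78)²/10.78 + (7−26.94)²/26.94 + (39−16.17)²/16.17 + (14−21.56)²/21.56 = 58.5144
df = 4
p-value (upper-tail) = 0.00000
At α=0.1: p < α → reject H₀

reject H₀: yes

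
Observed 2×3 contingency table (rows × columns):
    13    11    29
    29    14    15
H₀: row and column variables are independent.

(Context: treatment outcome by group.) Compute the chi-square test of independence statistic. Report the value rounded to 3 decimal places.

test statistic = 10.706

Row totals [53, 58], col totals [42, 25, 44], n=111
χ² = (13−20.05)²/20.05 + (11−11.94)²/11.94 + (29−21.01)²/21.01 + (29−21.95)²/21.95 + (14−13.06)²/13.06 + (15−22.99)²/22.99 = 10.7063
df = 2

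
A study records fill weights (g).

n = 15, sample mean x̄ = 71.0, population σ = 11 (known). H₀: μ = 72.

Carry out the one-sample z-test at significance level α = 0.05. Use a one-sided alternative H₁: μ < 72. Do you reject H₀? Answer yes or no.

reject H₀: no

SE = σ/√n = 11/√15 = 2.8402
z = (x̄−μ₀)/SE = (71.0−72)/2.8402 = -0.3521
p-value (one-sided, H₁ less) = 0.36239
At α=0.05: p ≥ α → fail to reject H₀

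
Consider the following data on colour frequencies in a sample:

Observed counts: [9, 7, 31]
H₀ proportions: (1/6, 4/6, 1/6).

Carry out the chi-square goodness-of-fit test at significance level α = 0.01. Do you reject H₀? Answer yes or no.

n = 47; E_i = n·p_i = [7.83, 31.33, 7.83]
χ² = (9−7.83)²/7.83 + (7−31.33)²/31.33 + (31−7.83)²/7.83 = 87.5851
df = 2
p-value (upper-tail) = 0.00000
At α=0.01: p < α → reject H₀

reject H₀: yes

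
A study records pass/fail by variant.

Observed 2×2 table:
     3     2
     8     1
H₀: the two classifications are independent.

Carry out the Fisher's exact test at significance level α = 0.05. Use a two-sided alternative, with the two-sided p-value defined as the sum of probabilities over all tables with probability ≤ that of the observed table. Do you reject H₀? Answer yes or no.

Margins: r₁=5, r₂=9, c₁=11, c₂=3, n=14
p_obs = C(5,3)·C(9,8)/C(14,11); sum pmf over tables with pmf ≤ p_obs
p-value (two-sided) = 0.50549
At α=0.05: p ≥ α → fail to reject H₀

reject H₀: no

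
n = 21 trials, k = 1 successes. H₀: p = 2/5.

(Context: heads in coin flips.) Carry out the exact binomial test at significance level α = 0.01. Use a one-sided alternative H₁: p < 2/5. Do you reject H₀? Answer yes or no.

reject H₀: yes

Exact binomial: n=21, k=1, p₀=2/5=0.4000
P(X≤1) from Σ C(n,i)·p₀^i·(1−p₀)^(n−i)
p-value (one-sided, H₁ less) = 0.00033
At α=0.01: p < α → reject H₀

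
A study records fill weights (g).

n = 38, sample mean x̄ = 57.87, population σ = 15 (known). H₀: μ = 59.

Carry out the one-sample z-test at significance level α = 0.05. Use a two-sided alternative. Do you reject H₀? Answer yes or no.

SE = σ/√n = 15/√38 = 2.4333
z = (x̄−μ₀)/SE = (57.87−59)/2.4333 = -0.4644
p-value (two-sided) = 0.64237
At α=0.05: p ≥ α → fail to reject H₀

reject H₀: no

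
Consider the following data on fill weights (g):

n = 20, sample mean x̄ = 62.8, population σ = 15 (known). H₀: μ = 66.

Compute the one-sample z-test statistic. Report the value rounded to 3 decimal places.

test statistic = -0.954

SE = σ/√n = 15/√20 = 3.3541
z = (x̄−μ₀)/SE = (62.8−66)/3.3541 = -0.9541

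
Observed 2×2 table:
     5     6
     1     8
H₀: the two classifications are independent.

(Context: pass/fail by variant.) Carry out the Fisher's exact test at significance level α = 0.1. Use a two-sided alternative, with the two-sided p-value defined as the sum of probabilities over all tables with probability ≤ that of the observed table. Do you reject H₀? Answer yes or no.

Margins: r₁=11, r₂=9, c₁=6, c₂=14, n=20
p_obs = C(11,5)·C(9,1)/C(20,6); sum pmf over tables with pmf ≤ p_obs
p-value (two-sided) = 0.15712
At α=0.1: p ≥ α → fail to reject H₀

reject H₀: no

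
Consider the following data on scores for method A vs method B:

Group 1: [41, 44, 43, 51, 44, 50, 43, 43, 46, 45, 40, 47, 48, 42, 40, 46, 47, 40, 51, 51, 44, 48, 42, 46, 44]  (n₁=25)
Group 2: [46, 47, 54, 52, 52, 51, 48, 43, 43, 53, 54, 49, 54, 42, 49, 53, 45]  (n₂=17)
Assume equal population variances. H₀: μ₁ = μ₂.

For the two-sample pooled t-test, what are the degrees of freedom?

df = n₁ + n₂ − 2 = 25 + 17 − 2 = 40

degrees of freedom = 40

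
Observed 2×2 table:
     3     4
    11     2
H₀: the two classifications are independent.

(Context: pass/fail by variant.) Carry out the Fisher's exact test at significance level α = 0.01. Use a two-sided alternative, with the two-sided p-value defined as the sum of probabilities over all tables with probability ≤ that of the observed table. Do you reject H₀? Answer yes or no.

reject H₀: no

Margins: r₁=7, r₂=13, c₁=14, c₂=6, n=20
p_obs = C(7,3)·C(13,11)/C(20,14); sum pmf over tables with pmf ≤ p_obs
p-value (two-sided) = 0.12193
At α=0.01: p ≥ α → fail to reject H₀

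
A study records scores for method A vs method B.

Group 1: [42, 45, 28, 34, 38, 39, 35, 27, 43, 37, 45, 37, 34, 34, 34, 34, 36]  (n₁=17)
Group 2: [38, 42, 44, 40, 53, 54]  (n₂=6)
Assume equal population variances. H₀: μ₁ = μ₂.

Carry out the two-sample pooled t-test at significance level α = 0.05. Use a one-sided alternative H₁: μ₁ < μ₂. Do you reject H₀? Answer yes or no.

reject H₀: yes

x̄₁=36.588, s₁=5.136, n₁=17
x̄₂=45.167, s₂=6.765, n₂=6
s_p² = [16·5.136² + 5·6.765²]/21 = 30.9977
SE = √(s_p²·(1/17+1/6)) = 2.6438
t = (36.588−45.167)/2.6438 = -3.2447
df = 21
p-value (one-sided, H₁ less) = 0.00194
At α=0.05: p < α → reject H₀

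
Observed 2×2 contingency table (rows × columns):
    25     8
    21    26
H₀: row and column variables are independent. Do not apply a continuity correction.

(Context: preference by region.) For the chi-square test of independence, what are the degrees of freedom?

df = (r−1)(c−1) = (2−1)·(2−1) = 1

degrees of freedom = 1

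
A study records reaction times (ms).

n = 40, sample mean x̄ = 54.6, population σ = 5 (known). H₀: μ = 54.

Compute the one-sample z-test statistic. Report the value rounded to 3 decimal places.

SE = σ/√n = 5/√40 = 0.7906
z = (x̄−μ₀)/SE = (54.6−54)/0.7906 = 0.7589

test statistic = 0.759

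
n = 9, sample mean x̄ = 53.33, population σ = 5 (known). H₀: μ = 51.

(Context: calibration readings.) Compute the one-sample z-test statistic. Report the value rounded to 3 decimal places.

SE = σ/√n = 5/√9 = 1.6667
z = (x̄−μ₀)/SE = (53.33−51)/1.6667 = 1.3980

test statistic = 1.398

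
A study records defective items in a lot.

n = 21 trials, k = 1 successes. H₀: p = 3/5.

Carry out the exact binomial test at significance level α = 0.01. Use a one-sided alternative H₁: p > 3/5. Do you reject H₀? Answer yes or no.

Exact binomial: n=21, k=1, p₀=3/5=0.6000
P(X≥1) from Σ C(n,i)·p₀^i·(1−p₀)^(n−i)
p-value (one-sided, H₁ greater) = 1.00000
At α=0.01: p ≥ α → fail to reject H₀

reject H₀: no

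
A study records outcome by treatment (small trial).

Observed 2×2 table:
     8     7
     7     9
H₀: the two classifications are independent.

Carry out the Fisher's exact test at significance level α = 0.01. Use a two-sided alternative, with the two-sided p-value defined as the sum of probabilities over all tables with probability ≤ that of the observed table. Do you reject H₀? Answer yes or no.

Margins: r₁=15, r₂=16, c₁=15, c₂=16, n=31
p_obs = C(15,8)·C(16,7)/C(31,15); sum pmf over tables with pmf ≤ p_obs
p-value (two-sided) = 0.72443
At α=0.01: p ≥ α → fail to reject H₀

reject H₀: no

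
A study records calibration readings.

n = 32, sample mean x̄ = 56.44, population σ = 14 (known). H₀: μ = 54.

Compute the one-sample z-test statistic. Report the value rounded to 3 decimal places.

test statistic = 0.986

SE = σ/√n = 14/√32 = 2.4749
z = (x̄−μ₀)/SE = (56.44−54)/2.4749 = 0.9859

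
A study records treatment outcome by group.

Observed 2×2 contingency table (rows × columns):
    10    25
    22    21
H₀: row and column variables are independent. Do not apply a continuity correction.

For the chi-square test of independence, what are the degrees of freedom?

degrees of freedom = 1

df = (r−1)(c−1) = (2−1)·(2−1) = 1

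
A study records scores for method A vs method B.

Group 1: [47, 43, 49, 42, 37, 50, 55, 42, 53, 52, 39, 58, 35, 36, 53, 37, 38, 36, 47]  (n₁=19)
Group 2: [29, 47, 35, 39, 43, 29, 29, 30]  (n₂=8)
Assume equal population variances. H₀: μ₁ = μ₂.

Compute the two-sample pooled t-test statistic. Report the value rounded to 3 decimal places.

x̄₁=44.684, s₁=7.417, n₁=19
x̄₂=35.125, s₂=7.140, n₂=8
s_p² = [18·7.417² + 7·7.140²]/25 = 53.8792
SE = √(s_p²·(1/19+1/8)) = 3.0936
t = (44.684−35.125)/3.0936 = 3.0899
df = 25

test statistic = 3.090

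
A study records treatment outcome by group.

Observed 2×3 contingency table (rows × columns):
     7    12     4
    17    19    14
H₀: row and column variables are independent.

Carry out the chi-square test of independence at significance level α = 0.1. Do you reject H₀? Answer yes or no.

Row totals [23, 50], col totals [24, 31, 18], n=73
χ² = (7−7.56)²/7.56 + (12−9.77)²/9.77 + (4−5.67)²/5.67 + (17−16.44)²/16.44 + (19−21.23)²/21.23 + (14−12.33)²/12.33 = 1.5252
df = 2
p-value (upper-tail) = 0.46645
At α=0.1: p ≥ α → fail to reject H₀

reject H₀: no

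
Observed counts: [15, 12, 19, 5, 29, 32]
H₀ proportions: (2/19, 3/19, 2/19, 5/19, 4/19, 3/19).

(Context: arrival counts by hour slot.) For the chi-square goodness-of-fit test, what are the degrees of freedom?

df = k − 1 = 6 − 1 = 5

degrees of freedom = 5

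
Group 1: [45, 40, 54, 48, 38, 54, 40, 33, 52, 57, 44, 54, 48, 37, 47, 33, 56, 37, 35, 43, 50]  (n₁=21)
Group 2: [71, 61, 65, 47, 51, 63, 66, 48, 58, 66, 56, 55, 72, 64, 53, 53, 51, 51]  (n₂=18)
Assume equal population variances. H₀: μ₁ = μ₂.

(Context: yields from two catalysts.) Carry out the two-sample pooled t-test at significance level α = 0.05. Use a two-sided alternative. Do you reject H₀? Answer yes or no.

reject H₀: yes

x̄₁=45.000, s₁=7.823, n₁=21
x̄₂=58.389, s₂=7.823, n₂=18
s_p² = [20·7.823² + 17·7.823²]/37 = 61.1967
SE = √(s_p²·(1/21+1/18)) = 2.5128
t = (45.000−58.389)/2.5128 = -5.3284
df = 37
p-value (two-sided) = 0.00001
At α=0.05: p < α → reject H₀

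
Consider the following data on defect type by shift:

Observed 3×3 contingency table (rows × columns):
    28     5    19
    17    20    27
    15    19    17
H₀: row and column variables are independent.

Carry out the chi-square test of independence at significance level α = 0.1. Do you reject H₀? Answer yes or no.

reject H₀: yes

Row totals [52, 64, 51], col totals [60, 44, 63], n=167
χ² = (28−18.68)²/18.68 + (5−13.70)²/13.70 + (19−19.62)²/19.62 + (17−22.99)²/22.99 + (20−16.86)²/16.86 + (27−24.14)²/24.14 + (15−18.32)²/18.32 + (19−13.44)²/13.44 + (17−19.24)²/19.24 = 15.8422
df = 4
p-value (upper-tail) = 0.00324
At α=0.1: p < α → reject H₀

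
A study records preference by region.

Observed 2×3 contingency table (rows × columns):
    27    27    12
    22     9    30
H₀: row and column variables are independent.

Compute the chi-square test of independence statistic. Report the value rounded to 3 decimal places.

test statistic = 17.054

Row totals [66, 61], col totals [49, 36, 42], n=127
χ² = (27−25.46)²/25.46 + (27−18.71)²/18.71 + (12−21.83)²/21.83 + (22−23.54)²/23.54 + (9−17.29)²/17.29 + (30−20.17)²/20.17 = 17.0541
df = 2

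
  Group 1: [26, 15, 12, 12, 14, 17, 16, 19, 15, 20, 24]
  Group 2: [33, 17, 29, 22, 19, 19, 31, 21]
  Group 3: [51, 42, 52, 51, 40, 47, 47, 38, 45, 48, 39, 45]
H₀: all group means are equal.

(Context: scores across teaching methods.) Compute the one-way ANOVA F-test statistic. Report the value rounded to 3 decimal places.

test statistic = 94.360

Group means [17.27, 23.88, 45.42], grand mean 29.871
SSB = Σnᵢ(x̄ᵢ−x̄)² = 4933.510; SSW = ΣΣ(x−x̄ᵢ)² = 731.973
MSB = 4933.510/2 = 2466.7552; MSW = 731.973/28 = 26.1419
F = MSB/MSW = 94.3602
df = (2, 28)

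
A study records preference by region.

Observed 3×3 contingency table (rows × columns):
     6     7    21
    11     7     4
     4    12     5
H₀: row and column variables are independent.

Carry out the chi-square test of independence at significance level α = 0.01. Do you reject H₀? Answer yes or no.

Row totals [34, 22, 21], col totals [21, 26, 30], n=77
χ² = (6−9.27)²/9.27 + (7−11.48)²/11.48 + (21−13.25)²/13.25 + (11−6.00)²/6.00 + (7−7.43)²/7.43 + (4−8.57)²/8.57 + (4−5.73)²/5.73 + (12−7.09)²/7.09 + (5−8.18)²/8.18 = 19.2280
df = 4
p-value (upper-tail) = 0.00071
At α=0.01: p < α → reject H₀

reject H₀: yes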